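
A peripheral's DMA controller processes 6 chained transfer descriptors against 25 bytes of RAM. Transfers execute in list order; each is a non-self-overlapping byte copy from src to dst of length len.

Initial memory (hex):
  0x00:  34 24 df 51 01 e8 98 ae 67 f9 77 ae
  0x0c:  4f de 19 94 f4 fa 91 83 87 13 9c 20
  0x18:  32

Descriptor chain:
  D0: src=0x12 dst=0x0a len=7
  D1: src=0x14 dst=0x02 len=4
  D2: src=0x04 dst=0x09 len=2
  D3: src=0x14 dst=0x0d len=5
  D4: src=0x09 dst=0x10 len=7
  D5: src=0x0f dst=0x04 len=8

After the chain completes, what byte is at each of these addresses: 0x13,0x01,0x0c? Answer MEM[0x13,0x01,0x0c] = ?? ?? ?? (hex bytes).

MEM[0x13,0x01,0x0c] = 87 24 87

#0 dst[0x0a+7] := {0x91,0x83,0x87,0x13,0x9c,0x20,0x32}
#1 dst[0x02+4] := {0x87,0x13,0x9c,0x20}
#2 dst[0x09+2] := {0x9c,0x20}
#3 dst[0x0d+5] := {0x87,0x13,0x9c,0x20,0x32}
#4 dst[0x10+7] := {0x9c,0x20,0x83,0x87,0x87,0x13,0x9c}
#5 dst[0x04+8] := {0x9c,0x9c,0x20,0x83,0x87,0x87,0x13,0x9c}
query mem[0x13]=0x87, mem[0x01]=0x24, mem[0x0c]=0x87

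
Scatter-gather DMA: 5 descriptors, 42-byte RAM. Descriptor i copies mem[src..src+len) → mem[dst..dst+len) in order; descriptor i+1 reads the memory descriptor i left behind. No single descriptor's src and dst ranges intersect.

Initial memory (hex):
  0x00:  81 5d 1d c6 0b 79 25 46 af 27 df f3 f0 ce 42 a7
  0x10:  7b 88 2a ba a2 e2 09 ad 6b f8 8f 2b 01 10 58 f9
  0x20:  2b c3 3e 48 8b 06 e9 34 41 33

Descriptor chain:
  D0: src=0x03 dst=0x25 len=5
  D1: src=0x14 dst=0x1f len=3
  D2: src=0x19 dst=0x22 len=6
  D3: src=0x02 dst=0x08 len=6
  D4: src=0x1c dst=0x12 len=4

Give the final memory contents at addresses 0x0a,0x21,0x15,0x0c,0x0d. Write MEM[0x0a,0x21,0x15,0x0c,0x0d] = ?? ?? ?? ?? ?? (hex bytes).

MEM[0x0a,0x21,0x15,0x0c,0x0d] = 0b 09 a2 25 46

D0: mem[0x25..0x29] <- [c6 0b 79 25 46]
D1: mem[0x1f..0x21] <- [a2 e2 09]
D2: mem[0x22..0x27] <- [f8 8f 2b 01 10 58]
D3: mem[0x08..0x0d] <- [1d c6 0b 79 25 46]
D4: mem[0x12..0x15] <- [01 10 58 a2]
query mem[0x0a]=0x0b, mem[0x21]=0x09, mem[0x15]=0xa2, mem[0x0c]=0x25, mem[0x0d]=0x46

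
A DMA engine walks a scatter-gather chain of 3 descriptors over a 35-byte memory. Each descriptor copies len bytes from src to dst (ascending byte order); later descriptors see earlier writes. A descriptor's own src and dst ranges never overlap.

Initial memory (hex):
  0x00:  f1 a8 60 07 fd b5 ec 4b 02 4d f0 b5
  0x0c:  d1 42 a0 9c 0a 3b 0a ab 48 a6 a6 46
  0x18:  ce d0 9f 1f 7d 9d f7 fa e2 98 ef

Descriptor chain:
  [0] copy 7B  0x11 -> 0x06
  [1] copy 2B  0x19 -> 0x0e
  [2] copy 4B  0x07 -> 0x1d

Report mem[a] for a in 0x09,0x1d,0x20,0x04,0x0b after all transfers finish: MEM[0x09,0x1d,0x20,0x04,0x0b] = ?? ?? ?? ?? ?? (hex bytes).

D0: mem[0x06..0x0c] <- [3b 0a ab 48 a6 a6 46]
D1: mem[0x0e..0x0f] <- [d0 9f]
D2: mem[0x1d..0x20] <- [0a ab 48 a6]
query mem[0x09]=0x48, mem[0x1d]=0x0a, mem[0x20]=0xa6, mem[0x04]=0xfd, mem[0x0b]=0xa6

MEM[0x09,0x1d,0x20,0x04,0x0b] = 48 0a a6 fd a6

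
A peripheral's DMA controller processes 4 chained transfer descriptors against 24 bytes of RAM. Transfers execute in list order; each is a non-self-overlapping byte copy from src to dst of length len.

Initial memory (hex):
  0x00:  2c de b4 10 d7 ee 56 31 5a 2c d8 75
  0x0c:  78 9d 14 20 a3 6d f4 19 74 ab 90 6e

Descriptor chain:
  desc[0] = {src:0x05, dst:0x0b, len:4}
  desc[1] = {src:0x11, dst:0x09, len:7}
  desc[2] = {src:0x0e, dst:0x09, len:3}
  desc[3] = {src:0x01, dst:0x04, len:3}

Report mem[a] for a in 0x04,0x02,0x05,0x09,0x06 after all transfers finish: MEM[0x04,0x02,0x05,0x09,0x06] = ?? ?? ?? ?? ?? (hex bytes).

[0] 0x05->0x0b len=4 : ee 56 31 5a
[1] 0x11->0x09 len=7 : 6d f4 19 74 ab 90 6e
[2] 0x0e->0x09 len=3 : 90 6e a3
[3] 0x01->0x04 len=3 : de b4 10
query mem[0x04]=0xde, mem[0x02]=0xb4, mem[0x05]=0xb4, mem[0x09]=0x90, mem[0x06]=0x10

MEM[0x04,0x02,0x05,0x09,0x06] = de b4 b4 90 10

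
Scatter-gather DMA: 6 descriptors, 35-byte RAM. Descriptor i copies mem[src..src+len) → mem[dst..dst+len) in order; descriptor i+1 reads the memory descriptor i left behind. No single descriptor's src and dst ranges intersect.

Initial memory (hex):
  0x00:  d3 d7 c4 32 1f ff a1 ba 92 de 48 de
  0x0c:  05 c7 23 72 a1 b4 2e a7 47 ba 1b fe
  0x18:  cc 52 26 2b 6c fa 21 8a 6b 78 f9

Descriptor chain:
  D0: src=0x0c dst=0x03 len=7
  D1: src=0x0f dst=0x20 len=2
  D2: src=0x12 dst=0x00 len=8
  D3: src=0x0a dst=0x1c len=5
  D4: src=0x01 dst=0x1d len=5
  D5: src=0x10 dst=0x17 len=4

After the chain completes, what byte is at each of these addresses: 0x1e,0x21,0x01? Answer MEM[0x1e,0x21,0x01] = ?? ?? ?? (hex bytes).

[0] 0x0c->0x03 len=7 : 05 c7 23 72 a1 b4 2e
[1] 0x0f->0x20 len=2 : 72 a1
[2] 0x12->0x00 len=8 : 2e a7 47 ba 1b fe cc 52
[3] 0x0a->0x1c len=5 : 48 de 05 c7 23
[4] 0x01->0x1d len=5 : a7 47 ba 1b fe
[5] 0x10->0x17 len=4 : a1 b4 2e a7
query mem[0x1e]=0x47, mem[0x21]=0xfe, mem[0x01]=0xa7

MEM[0x1e,0x21,0x01] = 47 fe a7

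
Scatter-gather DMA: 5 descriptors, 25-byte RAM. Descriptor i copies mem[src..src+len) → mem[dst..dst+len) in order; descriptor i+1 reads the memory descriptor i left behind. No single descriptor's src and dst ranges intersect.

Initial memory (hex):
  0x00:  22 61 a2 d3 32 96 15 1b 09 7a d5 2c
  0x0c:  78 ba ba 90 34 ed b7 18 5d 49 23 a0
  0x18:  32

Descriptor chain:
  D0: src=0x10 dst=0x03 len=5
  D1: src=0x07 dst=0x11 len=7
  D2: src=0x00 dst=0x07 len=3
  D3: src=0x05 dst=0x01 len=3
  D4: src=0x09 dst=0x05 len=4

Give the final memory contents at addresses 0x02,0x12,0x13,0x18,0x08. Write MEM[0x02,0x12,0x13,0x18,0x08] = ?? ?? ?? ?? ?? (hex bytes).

MEM[0x02,0x12,0x13,0x18,0x08] = 18 09 7a 32 78

  after D0: wrote 5B at 0x03 = 34edb7185d
  after D1: wrote 7B at 0x11 = 5d097ad52c78ba
  after D2: wrote 3B at 0x07 = 2261a2
  after D3: wrote 3B at 0x01 = b71822
  after D4: wrote 4B at 0x05 = a2d52c78
query mem[0x02]=0x18, mem[0x12]=0x09, mem[0x13]=0x7a, mem[0x18]=0x32, mem[0x08]=0x78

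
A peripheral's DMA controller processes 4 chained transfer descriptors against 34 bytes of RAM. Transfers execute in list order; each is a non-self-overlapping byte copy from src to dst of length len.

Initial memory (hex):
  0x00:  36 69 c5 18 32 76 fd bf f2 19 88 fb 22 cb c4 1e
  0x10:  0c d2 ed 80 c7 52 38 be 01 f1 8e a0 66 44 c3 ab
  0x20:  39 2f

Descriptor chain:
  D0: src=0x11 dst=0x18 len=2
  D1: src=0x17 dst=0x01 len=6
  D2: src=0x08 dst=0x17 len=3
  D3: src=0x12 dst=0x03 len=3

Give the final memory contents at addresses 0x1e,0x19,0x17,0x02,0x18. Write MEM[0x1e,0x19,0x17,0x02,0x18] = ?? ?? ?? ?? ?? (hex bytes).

#0 dst[0x18+2] := {0xd2,0xed}
#1 dst[0x01+6] := {0xbe,0xd2,0xed,0x8e,0xa0,0x66}
#2 dst[0x17+3] := {0xf2,0x19,0x88}
#3 dst[0x03+3] := {0xed,0x80,0xc7}
query mem[0x1e]=0xc3, mem[0x19]=0x88, mem[0x17]=0xf2, mem[0x02]=0xd2, mem[0x18]=0x19

MEM[0x1e,0x19,0x17,0x02,0x18] = c3 88 f2 d2 19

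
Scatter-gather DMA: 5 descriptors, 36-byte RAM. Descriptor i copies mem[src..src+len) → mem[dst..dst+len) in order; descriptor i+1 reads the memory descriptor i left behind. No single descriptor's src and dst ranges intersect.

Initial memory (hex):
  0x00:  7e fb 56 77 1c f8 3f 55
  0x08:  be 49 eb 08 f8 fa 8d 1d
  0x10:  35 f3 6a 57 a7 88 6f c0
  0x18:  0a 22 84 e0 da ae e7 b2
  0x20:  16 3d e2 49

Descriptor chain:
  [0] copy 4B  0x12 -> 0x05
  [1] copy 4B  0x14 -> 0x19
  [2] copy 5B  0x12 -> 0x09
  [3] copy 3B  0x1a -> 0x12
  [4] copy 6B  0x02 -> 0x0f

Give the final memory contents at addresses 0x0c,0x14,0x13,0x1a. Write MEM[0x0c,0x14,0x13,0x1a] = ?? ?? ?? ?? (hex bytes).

MEM[0x0c,0x14,0x13,0x1a] = 88 a7 57 88

#0 dst[0x05+4] := {0x6a,0x57,0xa7,0x88}
#1 dst[0x19+4] := {0xa7,0x88,0x6f,0xc0}
#2 dst[0x09+5] := {0x6a,0x57,0xa7,0x88,0x6f}
#3 dst[0x12+3] := {0x88,0x6f,0xc0}
#4 dst[0x0f+6] := {0x56,0x77,0x1c,0x6a,0x57,0xa7}
query mem[0x0c]=0x88, mem[0x14]=0xa7, mem[0x13]=0x57, mem[0x1a]=0x88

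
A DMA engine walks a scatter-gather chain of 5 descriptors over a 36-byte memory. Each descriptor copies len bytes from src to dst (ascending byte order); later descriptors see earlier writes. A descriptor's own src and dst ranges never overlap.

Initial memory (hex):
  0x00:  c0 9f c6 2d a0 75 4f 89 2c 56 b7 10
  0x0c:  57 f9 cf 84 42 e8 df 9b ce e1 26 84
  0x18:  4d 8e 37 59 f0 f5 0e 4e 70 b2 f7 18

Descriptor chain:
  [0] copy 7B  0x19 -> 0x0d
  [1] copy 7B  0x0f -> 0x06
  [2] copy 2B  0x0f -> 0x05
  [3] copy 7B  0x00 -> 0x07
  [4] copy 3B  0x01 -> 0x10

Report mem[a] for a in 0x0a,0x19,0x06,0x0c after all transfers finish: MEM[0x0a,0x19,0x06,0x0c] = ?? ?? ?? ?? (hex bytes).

[0] 0x19->0x0d len=7 : 8e 37 59 f0 f5 0e 4e
[1] 0x0f->0x06 len=7 : 59 f0 f5 0e 4e ce e1
[2] 0x0f->0x05 len=2 : 59 f0
[3] 0x00->0x07 len=7 : c0 9f c6 2d a0 59 f0
[4] 0x01->0x10 len=3 : 9f c6 2d
query mem[0x0a]=0x2d, mem[0x19]=0x8e, mem[0x06]=0xf0, mem[0x0c]=0x59

MEM[0x0a,0x19,0x06,0x0c] = 2d 8e f0 59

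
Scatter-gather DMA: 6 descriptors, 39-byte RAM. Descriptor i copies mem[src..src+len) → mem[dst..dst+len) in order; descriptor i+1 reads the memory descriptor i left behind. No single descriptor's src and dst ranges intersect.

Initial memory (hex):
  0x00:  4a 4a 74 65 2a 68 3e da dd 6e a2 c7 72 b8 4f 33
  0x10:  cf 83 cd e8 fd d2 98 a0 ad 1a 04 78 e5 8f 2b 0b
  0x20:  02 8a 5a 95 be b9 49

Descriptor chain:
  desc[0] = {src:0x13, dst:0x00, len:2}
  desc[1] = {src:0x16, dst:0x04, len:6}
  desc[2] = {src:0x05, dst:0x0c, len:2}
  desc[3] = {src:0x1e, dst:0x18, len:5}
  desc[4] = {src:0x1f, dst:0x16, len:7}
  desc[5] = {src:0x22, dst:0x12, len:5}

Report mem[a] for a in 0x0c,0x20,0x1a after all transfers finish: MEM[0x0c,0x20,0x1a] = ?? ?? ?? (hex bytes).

  after D0: wrote 2B at 0x00 = e8fd
  after D1: wrote 6B at 0x04 = 98a0ad1a0478
  after D2: wrote 2B at 0x0c = a0ad
  after D3: wrote 5B at 0x18 = 2b0b028a5a
  after D4: wrote 7B at 0x16 = 0b028a5a95beb9
  after D5: wrote 5B at 0x12 = 5a95beb949
query mem[0x0c]=0xa0, mem[0x20]=0x02, mem[0x1a]=0x95

MEM[0x0c,0x20,0x1a] = a0 02 95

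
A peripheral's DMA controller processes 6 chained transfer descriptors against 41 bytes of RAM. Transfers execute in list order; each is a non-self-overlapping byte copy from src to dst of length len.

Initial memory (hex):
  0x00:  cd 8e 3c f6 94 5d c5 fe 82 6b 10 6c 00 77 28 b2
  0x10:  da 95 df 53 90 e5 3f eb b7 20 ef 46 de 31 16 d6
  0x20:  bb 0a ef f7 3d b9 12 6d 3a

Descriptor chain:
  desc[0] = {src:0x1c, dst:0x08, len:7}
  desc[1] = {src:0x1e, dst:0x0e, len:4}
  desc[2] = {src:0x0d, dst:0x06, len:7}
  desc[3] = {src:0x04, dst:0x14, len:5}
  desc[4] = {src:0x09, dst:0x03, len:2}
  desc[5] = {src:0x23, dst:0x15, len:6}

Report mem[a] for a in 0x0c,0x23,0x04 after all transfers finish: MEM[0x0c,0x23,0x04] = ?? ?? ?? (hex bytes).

#0 dst[0x08+7] := {0xde,0x31,0x16,0xd6,0xbb,0x0a,0xef}
#1 dst[0x0e+4] := {0x16,0xd6,0xbb,0x0a}
#2 dst[0x06+7] := {0x0a,0x16,0xd6,0xbb,0x0a,0xdf,0x53}
#3 dst[0x14+5] := {0x94,0x5d,0x0a,0x16,0xd6}
#4 dst[0x03+2] := {0xbb,0x0a}
#5 dst[0x15+6] := {0xf7,0x3d,0xb9,0x12,0x6d,0x3a}
query mem[0x0c]=0x53, mem[0x23]=0xf7, mem[0x04]=0x0a

MEM[0x0c,0x23,0x04] = 53 f7 0a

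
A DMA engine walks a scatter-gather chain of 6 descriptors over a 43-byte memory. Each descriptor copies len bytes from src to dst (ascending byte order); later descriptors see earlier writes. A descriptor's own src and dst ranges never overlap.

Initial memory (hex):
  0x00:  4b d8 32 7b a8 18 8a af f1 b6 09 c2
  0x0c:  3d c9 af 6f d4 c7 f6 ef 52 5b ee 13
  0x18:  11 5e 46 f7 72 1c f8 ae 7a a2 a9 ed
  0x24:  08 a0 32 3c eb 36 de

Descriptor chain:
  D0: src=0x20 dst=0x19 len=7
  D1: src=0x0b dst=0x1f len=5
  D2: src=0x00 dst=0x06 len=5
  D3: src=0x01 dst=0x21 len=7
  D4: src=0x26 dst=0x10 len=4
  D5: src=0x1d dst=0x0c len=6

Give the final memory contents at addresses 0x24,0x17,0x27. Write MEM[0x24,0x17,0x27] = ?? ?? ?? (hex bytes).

MEM[0x24,0x17,0x27] = a8 13 d8

D0: mem[0x19..0x1f] <- [7a a2 a9 ed 08 a0 32]
D1: mem[0x1f..0x23] <- [c2 3d c9 af 6f]
D2: mem[0x06..0x0a] <- [4b d8 32 7b a8]
D3: mem[0x21..0x27] <- [d8 32 7b a8 18 4b d8]
D4: mem[0x10..0x13] <- [4b d8 eb 36]
D5: mem[0x0c..0x11] <- [08 a0 c2 3d d8 32]
query mem[0x24]=0xa8, mem[0x17]=0x13, mem[0x27]=0xd8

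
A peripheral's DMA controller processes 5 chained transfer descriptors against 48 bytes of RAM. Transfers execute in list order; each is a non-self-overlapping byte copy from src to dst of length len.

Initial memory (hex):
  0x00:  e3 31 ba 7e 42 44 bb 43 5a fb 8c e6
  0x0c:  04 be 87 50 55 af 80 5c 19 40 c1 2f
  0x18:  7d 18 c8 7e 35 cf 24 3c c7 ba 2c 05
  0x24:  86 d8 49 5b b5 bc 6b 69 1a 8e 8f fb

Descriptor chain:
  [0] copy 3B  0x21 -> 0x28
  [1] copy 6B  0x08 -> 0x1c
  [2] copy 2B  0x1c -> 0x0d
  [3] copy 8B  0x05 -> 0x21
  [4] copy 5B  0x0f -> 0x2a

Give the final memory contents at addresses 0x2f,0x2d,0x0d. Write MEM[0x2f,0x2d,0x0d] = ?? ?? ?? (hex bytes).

MEM[0x2f,0x2d,0x0d] = fb 80 5a

[0] 0x21->0x28 len=3 : ba 2c 05
[1] 0x08->0x1c len=6 : 5a fb 8c e6 04 be
[2] 0x1c->0x0d len=2 : 5a fb
[3] 0x05->0x21 len=8 : 44 bb 43 5a fb 8c e6 04
[4] 0x0f->0x2a len=5 : 50 55 af 80 5c
query mem[0x2f]=0xfb, mem[0x2d]=0x80, mem[0x0d]=0x5a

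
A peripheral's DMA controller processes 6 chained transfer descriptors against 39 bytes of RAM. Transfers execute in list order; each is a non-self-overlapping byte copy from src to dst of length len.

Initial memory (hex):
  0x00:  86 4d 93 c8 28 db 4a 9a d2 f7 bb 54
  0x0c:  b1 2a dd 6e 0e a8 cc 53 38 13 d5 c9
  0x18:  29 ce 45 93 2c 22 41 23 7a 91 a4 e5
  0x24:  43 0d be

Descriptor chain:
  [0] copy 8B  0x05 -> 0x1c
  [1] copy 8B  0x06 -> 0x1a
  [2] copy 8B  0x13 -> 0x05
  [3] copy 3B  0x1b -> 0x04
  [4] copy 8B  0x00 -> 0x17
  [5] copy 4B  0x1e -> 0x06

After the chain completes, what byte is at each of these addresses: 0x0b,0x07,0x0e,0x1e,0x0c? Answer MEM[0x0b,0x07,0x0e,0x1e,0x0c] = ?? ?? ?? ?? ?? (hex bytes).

  after D0: wrote 8B at 0x1c = db4a9ad2f7bb54b1
  after D1: wrote 8B at 0x1a = 4a9ad2f7bb54b12a
  after D2: wrote 8B at 0x05 = 533813d5c929ce4a
  after D3: wrote 3B at 0x04 = 9ad2f7
  after D4: wrote 8B at 0x17 = 864d93c89ad2f713
  after D5: wrote 4B at 0x06 = 1354b12a
query mem[0x0b]=0xce, mem[0x07]=0x54, mem[0x0e]=0xdd, mem[0x1e]=0x13, mem[0x0c]=0x4a

MEM[0x0b,0x07,0x0e,0x1e,0x0c] = ce 54 dd 13 4a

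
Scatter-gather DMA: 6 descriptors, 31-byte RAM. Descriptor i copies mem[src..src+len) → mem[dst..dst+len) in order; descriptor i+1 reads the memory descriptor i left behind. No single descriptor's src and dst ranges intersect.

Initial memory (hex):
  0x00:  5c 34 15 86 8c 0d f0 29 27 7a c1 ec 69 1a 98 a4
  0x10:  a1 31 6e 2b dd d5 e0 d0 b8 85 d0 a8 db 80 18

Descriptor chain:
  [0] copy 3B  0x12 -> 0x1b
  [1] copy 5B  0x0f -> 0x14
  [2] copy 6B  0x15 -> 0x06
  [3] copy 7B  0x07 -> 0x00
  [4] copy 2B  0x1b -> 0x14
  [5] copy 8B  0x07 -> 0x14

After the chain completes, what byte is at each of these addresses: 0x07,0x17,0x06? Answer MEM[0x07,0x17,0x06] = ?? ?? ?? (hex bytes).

MEM[0x07,0x17,0x06] = 31 85 1a

  after D0: wrote 3B at 0x1b = 6e2bdd
  after D1: wrote 5B at 0x14 = a4a1316e2b
  after D2: wrote 6B at 0x06 = a1316e2b85d0
  after D3: wrote 7B at 0x00 = 316e2b85d0691a
  after D4: wrote 2B at 0x14 = 6e2b
  after D5: wrote 8B at 0x14 = 316e2b85d0691a98
query mem[0x07]=0x31, mem[0x17]=0x85, mem[0x06]=0x1a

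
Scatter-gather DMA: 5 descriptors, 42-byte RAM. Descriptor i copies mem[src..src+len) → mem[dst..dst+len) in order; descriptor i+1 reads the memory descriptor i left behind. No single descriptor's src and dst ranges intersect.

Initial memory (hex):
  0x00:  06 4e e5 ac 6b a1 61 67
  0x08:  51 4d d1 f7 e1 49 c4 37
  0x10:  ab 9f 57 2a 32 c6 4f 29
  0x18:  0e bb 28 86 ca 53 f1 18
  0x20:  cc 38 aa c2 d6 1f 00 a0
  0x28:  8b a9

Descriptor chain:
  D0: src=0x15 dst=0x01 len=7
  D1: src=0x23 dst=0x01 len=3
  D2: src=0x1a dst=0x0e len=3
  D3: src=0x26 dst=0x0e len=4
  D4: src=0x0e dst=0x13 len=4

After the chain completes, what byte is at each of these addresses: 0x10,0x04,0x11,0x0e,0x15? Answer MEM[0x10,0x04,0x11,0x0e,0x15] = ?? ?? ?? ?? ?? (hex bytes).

MEM[0x10,0x04,0x11,0x0e,0x15] = 8b 0e a9 00 8b

  after D0: wrote 7B at 0x01 = c64f290ebb2886
  after D1: wrote 3B at 0x01 = c2d61f
  after D2: wrote 3B at 0x0e = 2886ca
  after D3: wrote 4B at 0x0e = 00a08ba9
  after D4: wrote 4B at 0x13 = 00a08ba9
query mem[0x10]=0x8b, mem[0x04]=0x0e, mem[0x11]=0xa9, mem[0x0e]=0x00, mem[0x15]=0x8b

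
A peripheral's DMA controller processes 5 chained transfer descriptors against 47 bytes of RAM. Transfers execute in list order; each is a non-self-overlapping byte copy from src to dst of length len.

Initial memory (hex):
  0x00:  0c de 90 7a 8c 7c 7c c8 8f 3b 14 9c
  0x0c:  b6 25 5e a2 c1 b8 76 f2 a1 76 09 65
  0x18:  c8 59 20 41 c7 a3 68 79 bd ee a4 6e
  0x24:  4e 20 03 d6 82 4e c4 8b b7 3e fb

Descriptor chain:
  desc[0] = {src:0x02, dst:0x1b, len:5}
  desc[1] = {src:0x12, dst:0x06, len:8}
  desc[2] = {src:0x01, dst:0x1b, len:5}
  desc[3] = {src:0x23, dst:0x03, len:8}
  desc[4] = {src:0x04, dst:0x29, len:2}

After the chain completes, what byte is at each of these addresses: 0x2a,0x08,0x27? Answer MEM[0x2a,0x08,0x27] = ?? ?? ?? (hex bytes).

  after D0: wrote 5B at 0x1b = 907a8c7c7c
  after D1: wrote 8B at 0x06 = 76f2a1760965c859
  after D2: wrote 5B at 0x1b = de907a8c7c
  after D3: wrote 8B at 0x03 = 6e4e2003d6824ec4
  after D4: wrote 2B at 0x29 = 4e20
query mem[0x2a]=0x20, mem[0x08]=0x82, mem[0x27]=0xd6

MEM[0x2a,0x08,0x27] = 20 82 d6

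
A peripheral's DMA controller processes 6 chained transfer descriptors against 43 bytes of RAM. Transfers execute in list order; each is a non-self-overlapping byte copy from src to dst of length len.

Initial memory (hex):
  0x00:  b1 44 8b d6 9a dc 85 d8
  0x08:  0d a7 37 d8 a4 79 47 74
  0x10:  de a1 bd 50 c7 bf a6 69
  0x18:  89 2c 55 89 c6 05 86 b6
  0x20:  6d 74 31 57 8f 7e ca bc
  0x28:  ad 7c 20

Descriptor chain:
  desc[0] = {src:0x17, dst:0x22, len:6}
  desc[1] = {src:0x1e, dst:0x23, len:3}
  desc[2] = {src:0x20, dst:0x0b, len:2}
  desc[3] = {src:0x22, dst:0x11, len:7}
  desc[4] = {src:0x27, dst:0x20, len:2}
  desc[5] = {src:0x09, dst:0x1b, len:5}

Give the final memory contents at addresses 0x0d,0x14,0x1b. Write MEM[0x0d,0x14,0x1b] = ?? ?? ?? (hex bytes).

#0 dst[0x22+6] := {0x69,0x89,0x2c,0x55,0x89,0xc6}
#1 dst[0x23+3] := {0x86,0xb6,0x6d}
#2 dst[0x0b+2] := {0x6d,0x74}
#3 dst[0x11+7] := {0x69,0x86,0xb6,0x6d,0x89,0xc6,0xad}
#4 dst[0x20+2] := {0xc6,0xad}
#5 dst[0x1b+5] := {0xa7,0x37,0x6d,0x74,0x79}
query mem[0x0d]=0x79, mem[0x14]=0x6d, mem[0x1b]=0xa7

MEM[0x0d,0x14,0x1b] = 79 6d a7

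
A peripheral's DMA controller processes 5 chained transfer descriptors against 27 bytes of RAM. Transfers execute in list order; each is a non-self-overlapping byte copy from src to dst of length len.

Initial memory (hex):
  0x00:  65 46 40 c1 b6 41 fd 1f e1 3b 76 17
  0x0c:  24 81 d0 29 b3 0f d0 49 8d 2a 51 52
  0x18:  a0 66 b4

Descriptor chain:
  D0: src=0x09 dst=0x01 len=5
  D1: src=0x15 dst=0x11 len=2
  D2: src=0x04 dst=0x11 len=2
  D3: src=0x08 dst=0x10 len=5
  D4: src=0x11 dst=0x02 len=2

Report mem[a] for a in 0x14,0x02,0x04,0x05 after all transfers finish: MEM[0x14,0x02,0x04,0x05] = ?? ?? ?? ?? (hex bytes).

#0 dst[0x01+5] := {0x3b,0x76,0x17,0x24,0x81}
#1 dst[0x11+2] := {0x2a,0x51}
#2 dst[0x11+2] := {0x24,0x81}
#3 dst[0x10+5] := {0xe1,0x3b,0x76,0x17,0x24}
#4 dst[0x02+2] := {0x3b,0x76}
query mem[0x14]=0x24, mem[0x02]=0x3b, mem[0x04]=0x24, mem[0x05]=0x81

MEM[0x14,0x02,0x04,0x05] = 24 3b 24 81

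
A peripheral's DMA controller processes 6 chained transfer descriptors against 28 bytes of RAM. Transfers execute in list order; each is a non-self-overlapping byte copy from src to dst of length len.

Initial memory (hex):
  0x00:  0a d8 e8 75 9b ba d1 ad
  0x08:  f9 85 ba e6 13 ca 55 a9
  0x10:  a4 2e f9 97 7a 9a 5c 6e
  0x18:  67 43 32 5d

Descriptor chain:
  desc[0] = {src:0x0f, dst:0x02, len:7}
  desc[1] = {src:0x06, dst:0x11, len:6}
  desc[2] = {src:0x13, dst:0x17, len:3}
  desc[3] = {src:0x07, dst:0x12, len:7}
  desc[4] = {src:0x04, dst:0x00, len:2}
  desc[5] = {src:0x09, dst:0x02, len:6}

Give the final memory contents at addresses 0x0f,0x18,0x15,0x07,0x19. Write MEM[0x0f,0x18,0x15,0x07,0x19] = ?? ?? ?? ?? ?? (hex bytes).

MEM[0x0f,0x18,0x15,0x07,0x19] = a9 ca ba 55 ba

#0 dst[0x02+7] := {0xa9,0xa4,0x2e,0xf9,0x97,0x7a,0x9a}
#1 dst[0x11+6] := {0x97,0x7a,0x9a,0x85,0xba,0xe6}
#2 dst[0x17+3] := {0x9a,0x85,0xba}
#3 dst[0x12+7] := {0x7a,0x9a,0x85,0xba,0xe6,0x13,0xca}
#4 dst[0x00+2] := {0x2e,0xf9}
#5 dst[0x02+6] := {0x85,0xba,0xe6,0x13,0xca,0x55}
query mem[0x0f]=0xa9, mem[0x18]=0xca, mem[0x15]=0xba, mem[0x07]=0x55, mem[0x19]=0xba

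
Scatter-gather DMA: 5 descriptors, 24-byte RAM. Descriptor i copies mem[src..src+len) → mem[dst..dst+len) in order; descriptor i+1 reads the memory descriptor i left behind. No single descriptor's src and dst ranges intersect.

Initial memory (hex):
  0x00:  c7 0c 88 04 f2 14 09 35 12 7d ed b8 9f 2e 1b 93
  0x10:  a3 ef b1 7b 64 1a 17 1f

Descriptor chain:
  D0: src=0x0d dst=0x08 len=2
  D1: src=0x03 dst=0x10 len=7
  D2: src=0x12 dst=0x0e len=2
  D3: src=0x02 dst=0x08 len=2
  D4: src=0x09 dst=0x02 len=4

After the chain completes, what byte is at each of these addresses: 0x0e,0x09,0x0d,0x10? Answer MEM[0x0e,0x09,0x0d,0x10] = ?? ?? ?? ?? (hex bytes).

MEM[0x0e,0x09,0x0d,0x10] = 14 04 2e 04

#0 dst[0x08+2] := {0x2e,0x1b}
#1 dst[0x10+7] := {0x04,0xf2,0x14,0x09,0x35,0x2e,0x1b}
#2 dst[0x0e+2] := {0x14,0x09}
#3 dst[0x08+2] := {0x88,0x04}
#4 dst[0x02+4] := {0x04,0xed,0xb8,0x9f}
query mem[0x0e]=0x14, mem[0x09]=0x04, mem[0x0d]=0x2e, mem[0x10]=0x04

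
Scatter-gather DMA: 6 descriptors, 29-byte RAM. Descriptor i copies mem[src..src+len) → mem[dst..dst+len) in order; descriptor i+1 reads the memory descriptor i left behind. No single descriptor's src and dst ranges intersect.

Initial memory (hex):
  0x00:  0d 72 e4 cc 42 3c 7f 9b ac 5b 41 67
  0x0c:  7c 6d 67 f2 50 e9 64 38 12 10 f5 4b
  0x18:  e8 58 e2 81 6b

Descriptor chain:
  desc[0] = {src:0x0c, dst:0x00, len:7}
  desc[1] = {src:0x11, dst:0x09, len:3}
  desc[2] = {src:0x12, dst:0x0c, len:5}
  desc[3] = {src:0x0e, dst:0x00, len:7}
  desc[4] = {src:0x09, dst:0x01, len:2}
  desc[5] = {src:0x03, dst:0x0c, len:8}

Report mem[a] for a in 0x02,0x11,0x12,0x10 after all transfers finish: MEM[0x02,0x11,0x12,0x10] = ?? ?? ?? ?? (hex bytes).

D0: mem[0x00..0x06] <- [7c 6d 67 f2 50 e9 64]
D1: mem[0x09..0x0b] <- [e9 64 38]
D2: mem[0x0c..0x10] <- [64 38 12 10 f5]
D3: mem[0x00..0x06] <- [12 10 f5 e9 64 38 12]
D4: mem[0x01..0x02] <- [e9 64]
D5: mem[0x0c..0x13] <- [e9 64 38 12 9b ac e9 64]
query mem[0x02]=0x64, mem[0x11]=0xac, mem[0x12]=0xe9, mem[0x10]=0x9b

MEM[0x02,0x11,0x12,0x10] = 64 ac e9 9b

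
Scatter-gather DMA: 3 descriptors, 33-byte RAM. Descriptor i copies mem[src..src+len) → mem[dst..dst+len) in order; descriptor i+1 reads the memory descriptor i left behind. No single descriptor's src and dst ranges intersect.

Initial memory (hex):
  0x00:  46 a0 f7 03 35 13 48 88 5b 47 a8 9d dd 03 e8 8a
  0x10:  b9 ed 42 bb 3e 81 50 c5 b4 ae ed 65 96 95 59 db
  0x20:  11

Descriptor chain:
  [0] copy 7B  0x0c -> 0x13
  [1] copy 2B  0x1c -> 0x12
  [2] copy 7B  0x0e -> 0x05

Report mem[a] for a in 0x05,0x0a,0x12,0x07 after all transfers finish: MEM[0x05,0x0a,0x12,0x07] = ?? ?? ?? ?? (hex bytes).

MEM[0x05,0x0a,0x12,0x07] = e8 95 96 b9

  after D0: wrote 7B at 0x13 = dd03e88ab9ed42
  after D1: wrote 2B at 0x12 = 9695
  after D2: wrote 7B at 0x05 = e88ab9ed969503
query mem[0x05]=0xe8, mem[0x0a]=0x95, mem[0x12]=0x96, mem[0x07]=0xb9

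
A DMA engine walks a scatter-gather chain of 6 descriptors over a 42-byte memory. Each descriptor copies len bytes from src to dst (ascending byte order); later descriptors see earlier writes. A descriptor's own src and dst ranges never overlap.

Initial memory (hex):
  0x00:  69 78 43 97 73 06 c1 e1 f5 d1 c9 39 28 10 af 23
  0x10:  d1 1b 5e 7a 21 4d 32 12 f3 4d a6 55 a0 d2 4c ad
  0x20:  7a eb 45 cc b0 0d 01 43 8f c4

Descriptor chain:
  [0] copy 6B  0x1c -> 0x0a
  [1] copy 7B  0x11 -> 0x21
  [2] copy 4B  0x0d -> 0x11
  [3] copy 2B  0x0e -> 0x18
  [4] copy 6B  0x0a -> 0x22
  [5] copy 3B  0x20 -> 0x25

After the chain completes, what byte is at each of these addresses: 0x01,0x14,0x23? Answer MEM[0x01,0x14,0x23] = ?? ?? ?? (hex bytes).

[0] 0x1c->0x0a len=6 : a0 d2 4c ad 7a eb
[1] 0x11->0x21 len=7 : 1b 5e 7a 21 4d 32 12
[2] 0x0d->0x11 len=4 : ad 7a eb d1
[3] 0x0e->0x18 len=2 : 7a eb
[4] 0x0a->0x22 len=6 : a0 d2 4c ad 7a eb
[5] 0x20->0x25 len=3 : 7a 1b a0
query mem[0x01]=0x78, mem[0x14]=0xd1, mem[0x23]=0xd2

MEM[0x01,0x14,0x23] = 78 d1 d2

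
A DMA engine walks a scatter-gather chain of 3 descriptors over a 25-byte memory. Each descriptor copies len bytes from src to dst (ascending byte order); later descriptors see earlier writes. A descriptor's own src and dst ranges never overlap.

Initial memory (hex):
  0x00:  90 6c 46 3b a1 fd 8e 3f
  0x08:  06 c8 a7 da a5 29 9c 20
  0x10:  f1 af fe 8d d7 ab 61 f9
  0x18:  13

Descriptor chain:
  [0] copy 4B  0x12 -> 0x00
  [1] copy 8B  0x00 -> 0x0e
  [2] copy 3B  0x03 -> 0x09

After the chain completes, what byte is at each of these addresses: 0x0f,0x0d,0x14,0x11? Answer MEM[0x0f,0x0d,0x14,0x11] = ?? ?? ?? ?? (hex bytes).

#0 dst[0x00+4] := {0xfe,0x8d,0xd7,0xab}
#1 dst[0x0e+8] := {0xfe,0x8d,0xd7,0xab,0xa1,0xfd,0x8e,0x3f}
#2 dst[0x09+3] := {0xab,0xa1,0xfd}
query mem[0x0f]=0x8d, mem[0x0d]=0x29, mem[0x14]=0x8e, mem[0x11]=0xab

MEM[0x0f,0x0d,0x14,0x11] = 8d 29 8e ab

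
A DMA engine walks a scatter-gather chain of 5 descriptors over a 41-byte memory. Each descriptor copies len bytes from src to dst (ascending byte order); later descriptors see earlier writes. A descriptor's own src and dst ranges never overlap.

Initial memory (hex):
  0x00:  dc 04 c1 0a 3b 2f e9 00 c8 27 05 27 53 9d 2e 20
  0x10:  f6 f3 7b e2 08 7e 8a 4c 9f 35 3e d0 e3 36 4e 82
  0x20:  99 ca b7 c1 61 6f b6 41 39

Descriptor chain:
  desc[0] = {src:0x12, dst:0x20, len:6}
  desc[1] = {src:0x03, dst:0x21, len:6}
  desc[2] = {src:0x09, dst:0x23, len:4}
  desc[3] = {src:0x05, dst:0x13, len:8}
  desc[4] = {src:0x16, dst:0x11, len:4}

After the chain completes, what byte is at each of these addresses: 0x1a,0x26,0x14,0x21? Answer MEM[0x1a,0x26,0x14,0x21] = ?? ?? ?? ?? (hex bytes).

MEM[0x1a,0x26,0x14,0x21] = 53 53 27 0a

D0: mem[0x20..0x25] <- [7b e2 08 7e 8a 4c]
D1: mem[0x21..0x26] <- [0a 3b 2f e9 00 c8]
D2: mem[0x23..0x26] <- [27 05 27 53]
D3: mem[0x13..0x1a] <- [2f e9 00 c8 27 05 27 53]
D4: mem[0x11..0x14] <- [c8 27 05 27]
query mem[0x1a]=0x53, mem[0x26]=0x53, mem[0x14]=0x27, mem[0x21]=0x0a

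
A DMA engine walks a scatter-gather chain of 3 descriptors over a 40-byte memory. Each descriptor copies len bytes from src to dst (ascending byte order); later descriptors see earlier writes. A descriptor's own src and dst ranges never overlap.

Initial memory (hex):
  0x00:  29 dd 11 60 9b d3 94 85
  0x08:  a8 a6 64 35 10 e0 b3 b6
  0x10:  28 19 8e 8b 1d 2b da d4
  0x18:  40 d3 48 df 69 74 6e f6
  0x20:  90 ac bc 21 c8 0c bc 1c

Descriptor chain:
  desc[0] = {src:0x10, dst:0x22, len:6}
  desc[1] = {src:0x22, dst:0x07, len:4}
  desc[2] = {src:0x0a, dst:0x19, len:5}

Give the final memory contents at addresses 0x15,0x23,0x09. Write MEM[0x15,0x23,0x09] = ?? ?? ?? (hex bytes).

MEM[0x15,0x23,0x09] = 2b 19 8e

[0] 0x10->0x22 len=6 : 28 19 8e 8b 1d 2b
[1] 0x22->0x07 len=4 : 28 19 8e 8b
[2] 0x0a->0x19 len=5 : 8b 35 10 e0 b3
query mem[0x15]=0x2b, mem[0x23]=0x19, mem[0x09]=0x8e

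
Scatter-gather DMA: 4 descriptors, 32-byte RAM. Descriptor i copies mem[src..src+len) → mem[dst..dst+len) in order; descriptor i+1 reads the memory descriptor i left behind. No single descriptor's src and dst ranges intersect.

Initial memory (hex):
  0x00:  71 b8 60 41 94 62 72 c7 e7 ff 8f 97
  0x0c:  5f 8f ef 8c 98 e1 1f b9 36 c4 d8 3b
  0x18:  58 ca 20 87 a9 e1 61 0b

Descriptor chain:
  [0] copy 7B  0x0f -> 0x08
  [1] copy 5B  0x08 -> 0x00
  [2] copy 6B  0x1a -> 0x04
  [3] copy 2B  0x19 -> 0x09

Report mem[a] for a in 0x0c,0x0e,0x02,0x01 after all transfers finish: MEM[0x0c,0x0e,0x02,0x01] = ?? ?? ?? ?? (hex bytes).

  after D0: wrote 7B at 0x08 = 8c98e11fb936c4
  after D1: wrote 5B at 0x00 = 8c98e11fb9
  after D2: wrote 6B at 0x04 = 2087a9e1610b
  after D3: wrote 2B at 0x09 = ca20
query mem[0x0c]=0xb9, mem[0x0e]=0xc4, mem[0x02]=0xe1, mem[0x01]=0x98

MEM[0x0c,0x0e,0x02,0x01] = b9 c4 e1 98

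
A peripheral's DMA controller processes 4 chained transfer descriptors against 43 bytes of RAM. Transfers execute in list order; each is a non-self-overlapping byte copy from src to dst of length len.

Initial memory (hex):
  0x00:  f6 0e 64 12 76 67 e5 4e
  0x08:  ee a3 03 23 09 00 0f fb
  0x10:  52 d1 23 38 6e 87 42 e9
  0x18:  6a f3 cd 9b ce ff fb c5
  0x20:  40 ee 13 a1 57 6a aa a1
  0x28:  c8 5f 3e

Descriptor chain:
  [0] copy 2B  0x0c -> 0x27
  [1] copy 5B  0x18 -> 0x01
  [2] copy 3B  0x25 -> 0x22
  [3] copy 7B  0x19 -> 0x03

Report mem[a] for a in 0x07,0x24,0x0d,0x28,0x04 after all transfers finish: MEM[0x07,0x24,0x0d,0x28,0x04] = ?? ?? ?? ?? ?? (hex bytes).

MEM[0x07,0x24,0x0d,0x28,0x04] = ff 09 00 00 cd

#0 dst[0x27+2] := {0x09,0x00}
#1 dst[0x01+5] := {0x6a,0xf3,0xcd,0x9b,0xce}
#2 dst[0x22+3] := {0x6a,0xaa,0x09}
#3 dst[0x03+7] := {0xf3,0xcd,0x9b,0xce,0xff,0xfb,0xc5}
query mem[0x07]=0xff, mem[0x24]=0x09, mem[0x0d]=0x00, mem[0x28]=0x00, mem[0x04]=0xcd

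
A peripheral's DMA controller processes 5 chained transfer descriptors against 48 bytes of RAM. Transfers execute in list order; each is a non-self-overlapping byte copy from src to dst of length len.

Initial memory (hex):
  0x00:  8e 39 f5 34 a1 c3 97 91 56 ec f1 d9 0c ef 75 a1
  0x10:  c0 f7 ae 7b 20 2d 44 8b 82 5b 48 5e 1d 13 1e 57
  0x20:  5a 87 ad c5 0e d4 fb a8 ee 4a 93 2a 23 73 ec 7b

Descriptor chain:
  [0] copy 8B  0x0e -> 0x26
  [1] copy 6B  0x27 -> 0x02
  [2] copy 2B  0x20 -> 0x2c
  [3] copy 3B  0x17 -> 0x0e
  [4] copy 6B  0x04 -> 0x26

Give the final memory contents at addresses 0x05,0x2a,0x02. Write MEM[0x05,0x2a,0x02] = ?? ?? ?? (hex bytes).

MEM[0x05,0x2a,0x02] = ae 56 a1

#0 dst[0x26+8] := {0x75,0xa1,0xc0,0xf7,0xae,0x7b,0x20,0x2d}
#1 dst[0x02+6] := {0xa1,0xc0,0xf7,0xae,0x7b,0x20}
#2 dst[0x2c+2] := {0x5a,0x87}
#3 dst[0x0e+3] := {0x8b,0x82,0x5b}
#4 dst[0x26+6] := {0xf7,0xae,0x7b,0x20,0x56,0xec}
query mem[0x05]=0xae, mem[0x2a]=0x56, mem[0x02]=0xa1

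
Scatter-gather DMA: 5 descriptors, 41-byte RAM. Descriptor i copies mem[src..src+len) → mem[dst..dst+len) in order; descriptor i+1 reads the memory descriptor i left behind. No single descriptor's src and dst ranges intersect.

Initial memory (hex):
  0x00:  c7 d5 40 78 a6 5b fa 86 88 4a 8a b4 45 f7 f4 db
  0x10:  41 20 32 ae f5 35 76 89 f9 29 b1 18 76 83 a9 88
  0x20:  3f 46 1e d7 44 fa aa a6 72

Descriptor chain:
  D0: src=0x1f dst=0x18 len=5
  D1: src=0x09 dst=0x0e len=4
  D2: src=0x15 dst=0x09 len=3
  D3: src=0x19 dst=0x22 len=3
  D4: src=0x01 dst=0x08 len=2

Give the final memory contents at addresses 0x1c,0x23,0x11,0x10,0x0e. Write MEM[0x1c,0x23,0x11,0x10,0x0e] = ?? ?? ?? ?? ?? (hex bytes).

[0] 0x1f->0x18 len=5 : 88 3f 46 1e d7
[1] 0x09->0x0e len=4 : 4a 8a b4 45
[2] 0x15->0x09 len=3 : 35 76 89
[3] 0x19->0x22 len=3 : 3f 46 1e
[4] 0x01->0x08 len=2 : d5 40
query mem[0x1c]=0xd7, mem[0x23]=0x46, mem[0x11]=0x45, mem[0x10]=0xb4, mem[0x0e]=0x4a

MEM[0x1c,0x23,0x11,0x10,0x0e] = d7 46 45 b4 4a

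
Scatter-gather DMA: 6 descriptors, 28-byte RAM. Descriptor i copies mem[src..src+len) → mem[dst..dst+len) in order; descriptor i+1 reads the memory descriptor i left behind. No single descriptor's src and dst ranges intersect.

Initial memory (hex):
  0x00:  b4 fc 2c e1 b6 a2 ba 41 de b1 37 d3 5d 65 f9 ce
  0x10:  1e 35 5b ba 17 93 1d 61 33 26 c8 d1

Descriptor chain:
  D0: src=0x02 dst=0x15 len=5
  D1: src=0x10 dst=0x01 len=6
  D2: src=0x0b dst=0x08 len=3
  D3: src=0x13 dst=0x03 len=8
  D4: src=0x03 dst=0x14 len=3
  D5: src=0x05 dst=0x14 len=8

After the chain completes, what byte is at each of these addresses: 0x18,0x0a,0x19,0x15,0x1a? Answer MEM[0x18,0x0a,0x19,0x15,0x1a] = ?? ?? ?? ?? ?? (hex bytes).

#0 dst[0x15+5] := {0x2c,0xe1,0xb6,0xa2,0xba}
#1 dst[0x01+6] := {0x1e,0x35,0x5b,0xba,0x17,0x2c}
#2 dst[0x08+3] := {0xd3,0x5d,0x65}
#3 dst[0x03+8] := {0xba,0x17,0x2c,0xe1,0xb6,0xa2,0xba,0xc8}
#4 dst[0x14+3] := {0xba,0x17,0x2c}
#5 dst[0x14+8] := {0x2c,0xe1,0xb6,0xa2,0xba,0xc8,0xd3,0x5d}
query mem[0x18]=0xba, mem[0x0a]=0xc8, mem[0x19]=0xc8, mem[0x15]=0xe1, mem[0x1a]=0xd3

MEM[0x18,0x0a,0x19,0x15,0x1a] = ba c8 c8 e1 d3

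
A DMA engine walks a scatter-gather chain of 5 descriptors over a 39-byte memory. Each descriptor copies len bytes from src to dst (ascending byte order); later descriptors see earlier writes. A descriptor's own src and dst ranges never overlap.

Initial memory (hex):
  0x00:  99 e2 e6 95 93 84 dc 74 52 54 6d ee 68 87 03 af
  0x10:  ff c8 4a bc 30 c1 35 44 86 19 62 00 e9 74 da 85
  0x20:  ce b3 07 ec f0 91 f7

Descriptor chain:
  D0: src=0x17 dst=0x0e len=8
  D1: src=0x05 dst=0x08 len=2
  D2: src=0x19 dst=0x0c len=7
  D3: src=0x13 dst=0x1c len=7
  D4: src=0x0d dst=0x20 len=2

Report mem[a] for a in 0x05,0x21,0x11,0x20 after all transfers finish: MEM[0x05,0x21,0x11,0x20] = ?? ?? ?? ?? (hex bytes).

[0] 0x17->0x0e len=8 : 44 86 19 62 00 e9 74 da
[1] 0x05->0x08 len=2 : 84 dc
[2] 0x19->0x0c len=7 : 19 62 00 e9 74 da 85
[3] 0x13->0x1c len=7 : e9 74 da 35 44 86 19
[4] 0x0d->0x20 len=2 : 62 00
query mem[0x05]=0x84, mem[0x21]=0x00, mem[0x11]=0xda, mem[0x20]=0x62

MEM[0x05,0x21,0x11,0x20] = 84 00 da 62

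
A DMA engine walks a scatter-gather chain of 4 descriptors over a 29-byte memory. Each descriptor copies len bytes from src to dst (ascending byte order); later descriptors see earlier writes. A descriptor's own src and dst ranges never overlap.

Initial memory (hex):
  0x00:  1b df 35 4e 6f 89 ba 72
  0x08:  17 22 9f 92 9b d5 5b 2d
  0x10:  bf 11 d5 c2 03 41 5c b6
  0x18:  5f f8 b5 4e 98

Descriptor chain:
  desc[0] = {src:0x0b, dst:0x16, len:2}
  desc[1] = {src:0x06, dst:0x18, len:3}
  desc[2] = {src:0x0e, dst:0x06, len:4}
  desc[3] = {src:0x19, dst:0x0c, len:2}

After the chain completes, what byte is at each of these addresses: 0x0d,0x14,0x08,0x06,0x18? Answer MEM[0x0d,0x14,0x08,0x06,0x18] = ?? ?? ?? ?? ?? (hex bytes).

#0 dst[0x16+2] := {0x92,0x9b}
#1 dst[0x18+3] := {0xba,0x72,0x17}
#2 dst[0x06+4] := {0x5b,0x2d,0xbf,0x11}
#3 dst[0x0c+2] := {0x72,0x17}
query mem[0x0d]=0x17, mem[0x14]=0x03, mem[0x08]=0xbf, mem[0x06]=0x5b, mem[0x18]=0xba

MEM[0x0d,0x14,0x08,0x06,0x18] = 17 03 bf 5b ba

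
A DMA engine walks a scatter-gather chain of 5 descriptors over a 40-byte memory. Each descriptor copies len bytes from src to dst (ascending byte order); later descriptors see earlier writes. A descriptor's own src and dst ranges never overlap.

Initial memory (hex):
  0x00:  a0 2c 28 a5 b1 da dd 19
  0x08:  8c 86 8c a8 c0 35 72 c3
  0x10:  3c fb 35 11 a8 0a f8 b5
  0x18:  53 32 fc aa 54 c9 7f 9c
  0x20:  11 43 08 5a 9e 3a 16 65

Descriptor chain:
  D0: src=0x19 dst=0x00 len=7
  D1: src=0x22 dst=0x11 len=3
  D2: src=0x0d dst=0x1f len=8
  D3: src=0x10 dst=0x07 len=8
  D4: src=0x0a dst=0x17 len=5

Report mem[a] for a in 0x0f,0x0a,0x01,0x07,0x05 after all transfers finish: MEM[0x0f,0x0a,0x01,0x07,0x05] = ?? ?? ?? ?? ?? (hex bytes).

MEM[0x0f,0x0a,0x01,0x07,0x05] = c3 9e fc 3c 7f

D0: mem[0x00..0x06] <- [32 fc aa 54 c9 7f 9c]
D1: mem[0x11..0x13] <- [08 5a 9e]
D2: mem[0x1f..0x26] <- [35 72 c3 3c 08 5a 9e a8]
D3: mem[0x07..0x0e] <- [3c 08 5a 9e a8 0a f8 b5]
D4: mem[0x17..0x1b] <- [9e a8 0a f8 b5]
query mem[0x0f]=0xc3, mem[0x0a]=0x9e, mem[0x01]=0xfc, mem[0x07]=0x3c, mem[0x05]=0x7f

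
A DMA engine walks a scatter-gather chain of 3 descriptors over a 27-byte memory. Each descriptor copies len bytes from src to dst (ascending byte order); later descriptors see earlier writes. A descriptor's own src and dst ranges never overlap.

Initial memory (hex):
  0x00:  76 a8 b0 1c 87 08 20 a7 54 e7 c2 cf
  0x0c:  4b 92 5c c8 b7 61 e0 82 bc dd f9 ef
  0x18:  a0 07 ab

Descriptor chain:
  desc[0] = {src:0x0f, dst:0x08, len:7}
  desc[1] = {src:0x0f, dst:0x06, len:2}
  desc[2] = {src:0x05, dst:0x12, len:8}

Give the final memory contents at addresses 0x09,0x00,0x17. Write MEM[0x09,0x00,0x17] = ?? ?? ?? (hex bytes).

MEM[0x09,0x00,0x17] = b7 76 61

D0: mem[0x08..0x0e] <- [c8 b7 61 e0 82 bc dd]
D1: mem[0x06..0x07] <- [c8 b7]
D2: mem[0x12..0x19] <- [08 c8 b7 c8 b7 61 e0 82]
query mem[0x09]=0xb7, mem[0x00]=0x76, mem[0x17]=0x61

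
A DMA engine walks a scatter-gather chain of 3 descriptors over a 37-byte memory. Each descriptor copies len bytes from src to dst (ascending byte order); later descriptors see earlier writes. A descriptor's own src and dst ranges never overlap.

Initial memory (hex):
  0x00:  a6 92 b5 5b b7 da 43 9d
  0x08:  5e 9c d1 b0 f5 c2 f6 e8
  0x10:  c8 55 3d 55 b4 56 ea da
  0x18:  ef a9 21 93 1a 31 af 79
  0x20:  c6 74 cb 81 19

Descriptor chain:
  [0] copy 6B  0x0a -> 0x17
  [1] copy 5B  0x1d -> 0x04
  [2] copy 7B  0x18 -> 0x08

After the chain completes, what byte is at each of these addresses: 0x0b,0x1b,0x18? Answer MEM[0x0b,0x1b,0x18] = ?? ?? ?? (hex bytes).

#0 dst[0x17+6] := {0xd1,0xb0,0xf5,0xc2,0xf6,0xe8}
#1 dst[0x04+5] := {0x31,0xaf,0x79,0xc6,0x74}
#2 dst[0x08+7] := {0xb0,0xf5,0xc2,0xf6,0xe8,0x31,0xaf}
query mem[0x0b]=0xf6, mem[0x1b]=0xf6, mem[0x18]=0xb0

MEM[0x0b,0x1b,0x18] = f6 f6 b0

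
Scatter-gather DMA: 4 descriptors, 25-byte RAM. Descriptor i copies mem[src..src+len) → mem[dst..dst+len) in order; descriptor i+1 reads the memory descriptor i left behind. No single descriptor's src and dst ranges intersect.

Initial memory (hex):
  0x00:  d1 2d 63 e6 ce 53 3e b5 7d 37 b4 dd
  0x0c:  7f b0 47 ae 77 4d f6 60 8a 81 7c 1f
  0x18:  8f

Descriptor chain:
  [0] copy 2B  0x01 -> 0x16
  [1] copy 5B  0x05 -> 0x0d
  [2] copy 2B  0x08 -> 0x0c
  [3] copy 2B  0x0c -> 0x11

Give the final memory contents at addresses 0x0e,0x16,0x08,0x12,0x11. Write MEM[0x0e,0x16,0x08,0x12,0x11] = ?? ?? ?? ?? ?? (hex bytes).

  after D0: wrote 2B at 0x16 = 2d63
  after D1: wrote 5B at 0x0d = 533eb57d37
  after D2: wrote 2B at 0x0c = 7d37
  after D3: wrote 2B at 0x11 = 7d37
query mem[0x0e]=0x3e, mem[0x16]=0x2d, mem[0x08]=0x7d, mem[0x12]=0x37, mem[0x11]=0x7d

MEM[0x0e,0x16,0x08,0x12,0x11] = 3e 2d 7d 37 7d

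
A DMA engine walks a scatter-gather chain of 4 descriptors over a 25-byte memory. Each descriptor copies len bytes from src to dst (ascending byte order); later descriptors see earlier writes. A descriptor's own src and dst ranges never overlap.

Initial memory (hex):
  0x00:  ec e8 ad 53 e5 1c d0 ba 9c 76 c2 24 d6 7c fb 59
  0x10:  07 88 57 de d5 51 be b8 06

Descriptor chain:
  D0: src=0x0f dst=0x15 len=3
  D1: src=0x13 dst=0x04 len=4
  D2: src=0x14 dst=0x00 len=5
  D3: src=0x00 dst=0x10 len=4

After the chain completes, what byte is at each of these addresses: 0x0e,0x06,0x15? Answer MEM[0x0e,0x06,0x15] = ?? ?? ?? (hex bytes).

D0: mem[0x15..0x17] <- [59 07 88]
D1: mem[0x04..0x07] <- [de d5 59 07]
D2: mem[0x00..0x04] <- [d5 59 07 88 06]
D3: mem[0x10..0x13] <- [d5 59 07 88]
query mem[0x0e]=0xfb, mem[0x06]=0x59, mem[0x15]=0x59

MEM[0x0e,0x06,0x15] = fb 59 59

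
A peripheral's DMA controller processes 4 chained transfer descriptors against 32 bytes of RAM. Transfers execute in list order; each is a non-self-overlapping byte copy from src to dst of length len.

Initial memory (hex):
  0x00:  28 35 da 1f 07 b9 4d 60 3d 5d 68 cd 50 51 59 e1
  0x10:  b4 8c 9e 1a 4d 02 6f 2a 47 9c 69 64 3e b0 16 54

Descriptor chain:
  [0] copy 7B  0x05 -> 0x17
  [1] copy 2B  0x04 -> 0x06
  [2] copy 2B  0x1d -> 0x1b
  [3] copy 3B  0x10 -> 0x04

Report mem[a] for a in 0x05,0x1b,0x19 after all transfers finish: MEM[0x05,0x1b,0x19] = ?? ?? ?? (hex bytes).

[0] 0x05->0x17 len=7 : b9 4d 60 3d 5d 68 cd
[1] 0x04->0x06 len=2 : 07 b9
[2] 0x1d->0x1b len=2 : cd 16
[3] 0x10->0x04 len=3 : b4 8c 9e
query mem[0x05]=0x8c, mem[0x1b]=0xcd, mem[0x19]=0x60

MEM[0x05,0x1b,0x19] = 8c cd 60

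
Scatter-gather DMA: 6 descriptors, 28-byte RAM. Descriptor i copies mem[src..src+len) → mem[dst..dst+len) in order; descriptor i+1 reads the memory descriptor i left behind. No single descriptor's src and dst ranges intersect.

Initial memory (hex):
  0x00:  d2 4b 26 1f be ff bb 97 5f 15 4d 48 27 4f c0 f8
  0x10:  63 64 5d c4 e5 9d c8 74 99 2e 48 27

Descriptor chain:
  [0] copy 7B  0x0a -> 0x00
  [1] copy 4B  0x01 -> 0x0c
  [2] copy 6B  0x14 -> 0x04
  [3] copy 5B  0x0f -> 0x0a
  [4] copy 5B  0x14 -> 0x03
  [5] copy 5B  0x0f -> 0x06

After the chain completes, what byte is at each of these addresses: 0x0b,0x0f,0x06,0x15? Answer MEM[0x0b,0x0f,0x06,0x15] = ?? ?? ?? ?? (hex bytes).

[0] 0x0a->0x00 len=7 : 4d 48 27 4f c0 f8 63
[1] 0x01->0x0c len=4 : 48 27 4f c0
[2] 0x14->0x04 len=6 : e5 9d c8 74 99 2e
[3] 0x0f->0x0a len=5 : c0 63 64 5d c4
[4] 0x14->0x03 len=5 : e5 9d c8 74 99
[5] 0x0f->0x06 len=5 : c0 63 64 5d c4
query mem[0x0b]=0x63, mem[0x0f]=0xc0, mem[0x06]=0xc0, mem[0x15]=0x9d

MEM[0x0b,0x0f,0x06,0x15] = 63 c0 c0 9d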